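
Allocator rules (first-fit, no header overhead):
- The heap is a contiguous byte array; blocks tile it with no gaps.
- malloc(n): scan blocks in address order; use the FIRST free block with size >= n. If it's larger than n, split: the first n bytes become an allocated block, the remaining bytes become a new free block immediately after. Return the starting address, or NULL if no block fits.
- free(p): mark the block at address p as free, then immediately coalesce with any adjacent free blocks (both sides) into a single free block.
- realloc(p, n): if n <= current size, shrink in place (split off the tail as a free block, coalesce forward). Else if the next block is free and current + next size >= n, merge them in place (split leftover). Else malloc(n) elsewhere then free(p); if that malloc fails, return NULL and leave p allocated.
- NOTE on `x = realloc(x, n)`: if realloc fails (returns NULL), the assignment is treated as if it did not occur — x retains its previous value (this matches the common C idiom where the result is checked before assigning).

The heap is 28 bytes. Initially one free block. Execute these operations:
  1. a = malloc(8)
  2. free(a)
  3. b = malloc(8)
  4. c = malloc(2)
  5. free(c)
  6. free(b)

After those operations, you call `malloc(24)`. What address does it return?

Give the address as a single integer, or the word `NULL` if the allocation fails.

Op 1: a = malloc(8) -> a = 0; heap: [0-7 ALLOC][8-27 FREE]
Op 2: free(a) -> (freed a); heap: [0-27 FREE]
Op 3: b = malloc(8) -> b = 0; heap: [0-7 ALLOC][8-27 FREE]
Op 4: c = malloc(2) -> c = 8; heap: [0-7 ALLOC][8-9 ALLOC][10-27 FREE]
Op 5: free(c) -> (freed c); heap: [0-7 ALLOC][8-27 FREE]
Op 6: free(b) -> (freed b); heap: [0-27 FREE]
malloc(24): first-fit scan over [0-27 FREE] -> 0

Answer: 0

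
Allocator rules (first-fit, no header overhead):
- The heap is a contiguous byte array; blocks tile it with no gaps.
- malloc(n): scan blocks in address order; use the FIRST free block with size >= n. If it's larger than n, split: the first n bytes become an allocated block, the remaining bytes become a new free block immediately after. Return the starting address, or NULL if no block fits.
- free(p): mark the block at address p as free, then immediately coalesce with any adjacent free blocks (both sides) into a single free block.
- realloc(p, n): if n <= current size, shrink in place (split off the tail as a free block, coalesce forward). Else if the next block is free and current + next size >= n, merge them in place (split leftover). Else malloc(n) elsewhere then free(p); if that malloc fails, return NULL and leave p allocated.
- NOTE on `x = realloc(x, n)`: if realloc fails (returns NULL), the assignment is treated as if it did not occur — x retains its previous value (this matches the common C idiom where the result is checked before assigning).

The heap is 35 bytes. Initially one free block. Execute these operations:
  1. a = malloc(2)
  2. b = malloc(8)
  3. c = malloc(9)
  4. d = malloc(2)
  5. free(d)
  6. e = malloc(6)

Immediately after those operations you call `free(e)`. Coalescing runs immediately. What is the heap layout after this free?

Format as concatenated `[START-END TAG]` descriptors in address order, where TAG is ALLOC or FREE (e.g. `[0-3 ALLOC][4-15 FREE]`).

Op 1: a = malloc(2) -> a = 0; heap: [0-1 ALLOC][2-34 FREE]
Op 2: b = malloc(8) -> b = 2; heap: [0-1 ALLOC][2-9 ALLOC][10-34 FREE]
Op 3: c = malloc(9) -> c = 10; heap: [0-1 ALLOC][2-9 ALLOC][10-18 ALLOC][19-34 FREE]
Op 4: d = malloc(2) -> d = 19; heap: [0-1 ALLOC][2-9 ALLOC][10-18 ALLOC][19-20 ALLOC][21-34 FREE]
Op 5: free(d) -> (freed d); heap: [0-1 ALLOC][2-9 ALLOC][10-18 ALLOC][19-34 FREE]
Op 6: e = malloc(6) -> e = 19; heap: [0-1 ALLOC][2-9 ALLOC][10-18 ALLOC][19-24 ALLOC][25-34 FREE]
free(e): e = 19 -> block [19-24 ALLOC]; mark free, coalesce with adjacent free neighbors -> [0-1 ALLOC][2-9 ALLOC][10-18 ALLOC][19-34 FREE]

Answer: [0-1 ALLOC][2-9 ALLOC][10-18 ALLOC][19-34 FREE]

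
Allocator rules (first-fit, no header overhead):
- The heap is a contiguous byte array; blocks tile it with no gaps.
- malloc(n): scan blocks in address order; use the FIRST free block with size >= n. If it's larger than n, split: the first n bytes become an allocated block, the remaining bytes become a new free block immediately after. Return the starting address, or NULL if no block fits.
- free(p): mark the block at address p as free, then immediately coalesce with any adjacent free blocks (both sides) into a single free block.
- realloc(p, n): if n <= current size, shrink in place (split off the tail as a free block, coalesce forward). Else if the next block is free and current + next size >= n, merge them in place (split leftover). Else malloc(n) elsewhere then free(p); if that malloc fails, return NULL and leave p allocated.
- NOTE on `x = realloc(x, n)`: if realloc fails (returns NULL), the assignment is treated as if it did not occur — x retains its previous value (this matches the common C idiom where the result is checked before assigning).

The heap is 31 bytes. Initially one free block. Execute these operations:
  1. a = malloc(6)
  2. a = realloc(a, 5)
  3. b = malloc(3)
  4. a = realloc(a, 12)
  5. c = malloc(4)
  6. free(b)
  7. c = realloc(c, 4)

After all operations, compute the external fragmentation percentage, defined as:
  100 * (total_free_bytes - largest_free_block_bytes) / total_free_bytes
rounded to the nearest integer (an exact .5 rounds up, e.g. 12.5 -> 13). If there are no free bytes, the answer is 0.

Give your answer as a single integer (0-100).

Op 1: a = malloc(6) -> a = 0; heap: [0-5 ALLOC][6-30 FREE]
Op 2: a = realloc(a, 5) -> a = 0; heap: [0-4 ALLOC][5-30 FREE]
Op 3: b = malloc(3) -> b = 5; heap: [0-4 ALLOC][5-7 ALLOC][8-30 FREE]
Op 4: a = realloc(a, 12) -> a = 8; heap: [0-4 FREE][5-7 ALLOC][8-19 ALLOC][20-30 FREE]
Op 5: c = malloc(4) -> c = 0; heap: [0-3 ALLOC][4-4 FREE][5-7 ALLOC][8-19 ALLOC][20-30 FREE]
Op 6: free(b) -> (freed b); heap: [0-3 ALLOC][4-7 FREE][8-19 ALLOC][20-30 FREE]
Op 7: c = realloc(c, 4) -> c = 0; heap: [0-3 ALLOC][4-7 FREE][8-19 ALLOC][20-30 FREE]
Free blocks: [4 11] total_free=15 largest=11 -> 100*(15-11)/15 = 400/15 ≈ 26.667 -> rounds to 27

Answer: 27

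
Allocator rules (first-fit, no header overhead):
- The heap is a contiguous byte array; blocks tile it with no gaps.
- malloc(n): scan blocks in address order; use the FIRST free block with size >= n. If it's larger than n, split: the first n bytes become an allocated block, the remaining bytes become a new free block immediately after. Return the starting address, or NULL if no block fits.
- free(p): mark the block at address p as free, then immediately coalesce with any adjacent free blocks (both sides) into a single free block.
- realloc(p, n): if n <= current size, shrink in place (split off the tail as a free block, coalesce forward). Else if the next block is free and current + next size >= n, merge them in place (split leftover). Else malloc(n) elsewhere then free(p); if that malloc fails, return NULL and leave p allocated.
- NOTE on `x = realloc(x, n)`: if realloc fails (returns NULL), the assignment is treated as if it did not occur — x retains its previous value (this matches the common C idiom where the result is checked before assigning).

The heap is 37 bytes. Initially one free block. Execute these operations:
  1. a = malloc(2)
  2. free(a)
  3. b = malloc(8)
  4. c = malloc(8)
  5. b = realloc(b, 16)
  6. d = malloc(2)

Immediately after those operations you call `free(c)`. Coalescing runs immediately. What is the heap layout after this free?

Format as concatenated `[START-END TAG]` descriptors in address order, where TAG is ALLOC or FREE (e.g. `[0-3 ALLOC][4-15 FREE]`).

Op 1: a = malloc(2) -> a = 0; heap: [0-1 ALLOC][2-36 FREE]
Op 2: free(a) -> (freed a); heap: [0-36 FREE]
Op 3: b = malloc(8) -> b = 0; heap: [0-7 ALLOC][8-36 FREE]
Op 4: c = malloc(8) -> c = 8; heap: [0-7 ALLOC][8-15 ALLOC][16-36 FREE]
Op 5: b = realloc(b, 16) -> b = 16; heap: [0-7 FREE][8-15 ALLOC][16-31 ALLOC][32-36 FREE]
Op 6: d = malloc(2) -> d = 0; heap: [0-1 ALLOC][2-7 FREE][8-15 ALLOC][16-31 ALLOC][32-36 FREE]
free(c): c = 8 -> block [8-15 ALLOC]; mark free, coalesce with adjacent free neighbors -> [0-1 ALLOC][2-15 FREE][16-31 ALLOC][32-36 FREE]

Answer: [0-1 ALLOC][2-15 FREE][16-31 ALLOC][32-36 FREE]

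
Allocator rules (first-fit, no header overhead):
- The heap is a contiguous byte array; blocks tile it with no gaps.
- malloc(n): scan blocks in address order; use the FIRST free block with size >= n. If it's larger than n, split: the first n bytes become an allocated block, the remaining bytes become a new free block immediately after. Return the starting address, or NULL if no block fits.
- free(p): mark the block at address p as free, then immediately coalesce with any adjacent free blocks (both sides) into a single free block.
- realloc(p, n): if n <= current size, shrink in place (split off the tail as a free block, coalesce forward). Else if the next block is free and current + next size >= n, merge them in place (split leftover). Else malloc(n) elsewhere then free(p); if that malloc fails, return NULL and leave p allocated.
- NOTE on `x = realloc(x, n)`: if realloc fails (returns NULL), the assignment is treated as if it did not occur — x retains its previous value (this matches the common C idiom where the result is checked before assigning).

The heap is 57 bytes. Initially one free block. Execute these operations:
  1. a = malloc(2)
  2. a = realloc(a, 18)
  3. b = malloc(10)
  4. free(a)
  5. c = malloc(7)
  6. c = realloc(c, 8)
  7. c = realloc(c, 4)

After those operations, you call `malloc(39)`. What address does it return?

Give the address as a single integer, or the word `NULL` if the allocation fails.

Answer: NULL

Derivation:
Op 1: a = malloc(2) -> a = 0; heap: [0-1 ALLOC][2-56 FREE]
Op 2: a = realloc(a, 18) -> a = 0; heap: [0-17 ALLOC][18-56 FREE]
Op 3: b = malloc(10) -> b = 18; heap: [0-17 ALLOC][18-27 ALLOC][28-56 FREE]
Op 4: free(a) -> (freed a); heap: [0-17 FREE][18-27 ALLOC][28-56 FREE]
Op 5: c = malloc(7) -> c = 0; heap: [0-6 ALLOC][7-17 FREE][18-27 ALLOC][28-56 FREE]
Op 6: c = realloc(c, 8) -> c = 0; heap: [0-7 ALLOC][8-17 FREE][18-27 ALLOC][28-56 FREE]
Op 7: c = realloc(c, 4) -> c = 0; heap: [0-3 ALLOC][4-17 FREE][18-27 ALLOC][28-56 FREE]
malloc(39): first-fit scan over [0-3 ALLOC][4-17 FREE][18-27 ALLOC][28-56 FREE] -> NULL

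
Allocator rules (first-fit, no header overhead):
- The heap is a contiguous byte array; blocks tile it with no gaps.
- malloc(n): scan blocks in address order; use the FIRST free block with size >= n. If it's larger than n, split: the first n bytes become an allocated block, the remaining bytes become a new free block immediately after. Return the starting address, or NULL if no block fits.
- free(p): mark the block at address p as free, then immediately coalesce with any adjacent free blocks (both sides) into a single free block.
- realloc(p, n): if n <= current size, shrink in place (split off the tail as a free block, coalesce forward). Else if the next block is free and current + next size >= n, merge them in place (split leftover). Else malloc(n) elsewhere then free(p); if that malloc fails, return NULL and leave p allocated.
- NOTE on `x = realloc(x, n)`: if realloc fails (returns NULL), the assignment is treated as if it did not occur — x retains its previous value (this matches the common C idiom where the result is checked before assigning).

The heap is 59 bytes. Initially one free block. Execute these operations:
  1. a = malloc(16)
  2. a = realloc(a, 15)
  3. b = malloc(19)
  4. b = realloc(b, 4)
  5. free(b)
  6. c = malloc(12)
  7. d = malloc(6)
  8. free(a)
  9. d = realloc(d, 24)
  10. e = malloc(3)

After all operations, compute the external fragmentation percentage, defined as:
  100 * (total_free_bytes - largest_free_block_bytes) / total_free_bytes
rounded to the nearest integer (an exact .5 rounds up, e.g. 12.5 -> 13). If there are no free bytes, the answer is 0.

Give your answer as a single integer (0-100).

Answer: 40

Derivation:
Op 1: a = malloc(16) -> a = 0; heap: [0-15 ALLOC][16-58 FREE]
Op 2: a = realloc(a, 15) -> a = 0; heap: [0-14 ALLOC][15-58 FREE]
Op 3: b = malloc(19) -> b = 15; heap: [0-14 ALLOC][15-33 ALLOC][34-58 FREE]
Op 4: b = realloc(b, 4) -> b = 15; heap: [0-14 ALLOC][15-18 ALLOC][19-58 FREE]
Op 5: free(b) -> (freed b); heap: [0-14 ALLOC][15-58 FREE]
Op 6: c = malloc(12) -> c = 15; heap: [0-14 ALLOC][15-26 ALLOC][27-58 FREE]
Op 7: d = malloc(6) -> d = 27; heap: [0-14 ALLOC][15-26 ALLOC][27-32 ALLOC][33-58 FREE]
Op 8: free(a) -> (freed a); heap: [0-14 FREE][15-26 ALLOC][27-32 ALLOC][33-58 FREE]
Op 9: d = realloc(d, 24) -> d = 27; heap: [0-14 FREE][15-26 ALLOC][27-50 ALLOC][51-58 FREE]
Op 10: e = malloc(3) -> e = 0; heap: [0-2 ALLOC][3-14 FREE][15-26 ALLOC][27-50 ALLOC][51-58 FREE]
Free blocks: [12 8] total_free=20 largest=12 -> 100*(20-12)/20 = 800/20 = 40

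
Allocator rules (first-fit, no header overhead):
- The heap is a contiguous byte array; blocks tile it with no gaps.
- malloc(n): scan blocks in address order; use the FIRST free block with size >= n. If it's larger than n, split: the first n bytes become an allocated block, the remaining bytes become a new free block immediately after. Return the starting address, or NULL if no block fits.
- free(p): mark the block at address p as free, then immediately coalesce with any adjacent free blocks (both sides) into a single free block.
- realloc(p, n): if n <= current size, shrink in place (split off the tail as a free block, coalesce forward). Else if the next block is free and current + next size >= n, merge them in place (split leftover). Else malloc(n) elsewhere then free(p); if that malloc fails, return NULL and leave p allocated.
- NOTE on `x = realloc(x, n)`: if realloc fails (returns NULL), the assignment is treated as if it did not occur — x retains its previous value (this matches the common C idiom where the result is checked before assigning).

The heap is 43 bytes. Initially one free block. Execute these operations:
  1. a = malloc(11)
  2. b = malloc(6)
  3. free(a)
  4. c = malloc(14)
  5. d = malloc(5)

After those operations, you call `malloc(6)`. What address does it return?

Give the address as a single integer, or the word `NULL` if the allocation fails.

Answer: 5

Derivation:
Op 1: a = malloc(11) -> a = 0; heap: [0-10 ALLOC][11-42 FREE]
Op 2: b = malloc(6) -> b = 11; heap: [0-10 ALLOC][11-16 ALLOC][17-42 FREE]
Op 3: free(a) -> (freed a); heap: [0-10 FREE][11-16 ALLOC][17-42 FREE]
Op 4: c = malloc(14) -> c = 17; heap: [0-10 FREE][11-16 ALLOC][17-30 ALLOC][31-42 FREE]
Op 5: d = malloc(5) -> d = 0; heap: [0-4 ALLOC][5-10 FREE][11-16 ALLOC][17-30 ALLOC][31-42 FREE]
malloc(6): first-fit scan over [0-4 ALLOC][5-10 FREE][11-16 ALLOC][17-30 ALLOC][31-42 FREE] -> 5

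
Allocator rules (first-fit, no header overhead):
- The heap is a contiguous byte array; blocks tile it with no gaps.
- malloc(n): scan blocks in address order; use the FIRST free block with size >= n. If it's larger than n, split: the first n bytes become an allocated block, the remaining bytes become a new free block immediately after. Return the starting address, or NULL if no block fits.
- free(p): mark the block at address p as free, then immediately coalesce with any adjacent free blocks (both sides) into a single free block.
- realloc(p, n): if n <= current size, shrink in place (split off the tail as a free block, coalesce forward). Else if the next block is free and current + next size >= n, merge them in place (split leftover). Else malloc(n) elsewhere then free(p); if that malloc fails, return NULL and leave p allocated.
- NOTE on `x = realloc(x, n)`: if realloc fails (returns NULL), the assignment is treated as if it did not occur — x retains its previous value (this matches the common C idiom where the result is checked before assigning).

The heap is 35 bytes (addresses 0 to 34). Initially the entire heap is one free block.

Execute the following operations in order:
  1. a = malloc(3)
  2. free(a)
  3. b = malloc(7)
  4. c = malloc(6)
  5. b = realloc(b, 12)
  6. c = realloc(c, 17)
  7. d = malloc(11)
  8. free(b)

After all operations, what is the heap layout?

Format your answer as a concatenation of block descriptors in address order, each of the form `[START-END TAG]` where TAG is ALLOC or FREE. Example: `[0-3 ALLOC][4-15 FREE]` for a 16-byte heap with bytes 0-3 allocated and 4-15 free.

Op 1: a = malloc(3) -> a = 0; heap: [0-2 ALLOC][3-34 FREE]
Op 2: free(a) -> (freed a); heap: [0-34 FREE]
Op 3: b = malloc(7) -> b = 0; heap: [0-6 ALLOC][7-34 FREE]
Op 4: c = malloc(6) -> c = 7; heap: [0-6 ALLOC][7-12 ALLOC][13-34 FREE]
Op 5: b = realloc(b, 12) -> b = 13; heap: [0-6 FREE][7-12 ALLOC][13-24 ALLOC][25-34 FREE]
Op 6: c = realloc(c, 17) -> NULL (c unchanged); heap: [0-6 FREE][7-12 ALLOC][13-24 ALLOC][25-34 FREE]
Op 7: d = malloc(11) -> d = NULL; heap: [0-6 FREE][7-12 ALLOC][13-24 ALLOC][25-34 FREE]
Op 8: free(b) -> (freed b); heap: [0-6 FREE][7-12 ALLOC][13-34 FREE]

Answer: [0-6 FREE][7-12 ALLOC][13-34 FREE]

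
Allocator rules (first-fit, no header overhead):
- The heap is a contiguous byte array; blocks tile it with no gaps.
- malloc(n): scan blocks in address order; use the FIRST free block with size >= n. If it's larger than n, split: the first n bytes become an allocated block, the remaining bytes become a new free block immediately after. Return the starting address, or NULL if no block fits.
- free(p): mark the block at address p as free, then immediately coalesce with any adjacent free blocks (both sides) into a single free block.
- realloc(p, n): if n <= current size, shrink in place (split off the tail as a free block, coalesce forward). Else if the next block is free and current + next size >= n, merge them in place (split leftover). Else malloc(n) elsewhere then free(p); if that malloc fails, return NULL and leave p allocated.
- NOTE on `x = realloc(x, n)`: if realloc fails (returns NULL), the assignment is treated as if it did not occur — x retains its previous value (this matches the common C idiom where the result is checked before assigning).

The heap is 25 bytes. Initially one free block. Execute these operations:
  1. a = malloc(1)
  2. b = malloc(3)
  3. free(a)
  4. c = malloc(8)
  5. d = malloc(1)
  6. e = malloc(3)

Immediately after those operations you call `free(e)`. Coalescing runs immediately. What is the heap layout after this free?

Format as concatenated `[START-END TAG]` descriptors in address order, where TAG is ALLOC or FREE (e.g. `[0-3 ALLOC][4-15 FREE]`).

Answer: [0-0 ALLOC][1-3 ALLOC][4-11 ALLOC][12-24 FREE]

Derivation:
Op 1: a = malloc(1) -> a = 0; heap: [0-0 ALLOC][1-24 FREE]
Op 2: b = malloc(3) -> b = 1; heap: [0-0 ALLOC][1-3 ALLOC][4-24 FREE]
Op 3: free(a) -> (freed a); heap: [0-0 FREE][1-3 ALLOC][4-24 FREE]
Op 4: c = malloc(8) -> c = 4; heap: [0-0 FREE][1-3 ALLOC][4-11 ALLOC][12-24 FREE]
Op 5: d = malloc(1) -> d = 0; heap: [0-0 ALLOC][1-3 ALLOC][4-11 ALLOC][12-24 FREE]
Op 6: e = malloc(3) -> e = 12; heap: [0-0 ALLOC][1-3 ALLOC][4-11 ALLOC][12-14 ALLOC][15-24 FREE]
free(e): e = 12 -> block [12-14 ALLOC]; mark free, coalesce with adjacent free neighbors -> [0-0 ALLOC][1-3 ALLOC][4-11 ALLOC][12-24 FREE]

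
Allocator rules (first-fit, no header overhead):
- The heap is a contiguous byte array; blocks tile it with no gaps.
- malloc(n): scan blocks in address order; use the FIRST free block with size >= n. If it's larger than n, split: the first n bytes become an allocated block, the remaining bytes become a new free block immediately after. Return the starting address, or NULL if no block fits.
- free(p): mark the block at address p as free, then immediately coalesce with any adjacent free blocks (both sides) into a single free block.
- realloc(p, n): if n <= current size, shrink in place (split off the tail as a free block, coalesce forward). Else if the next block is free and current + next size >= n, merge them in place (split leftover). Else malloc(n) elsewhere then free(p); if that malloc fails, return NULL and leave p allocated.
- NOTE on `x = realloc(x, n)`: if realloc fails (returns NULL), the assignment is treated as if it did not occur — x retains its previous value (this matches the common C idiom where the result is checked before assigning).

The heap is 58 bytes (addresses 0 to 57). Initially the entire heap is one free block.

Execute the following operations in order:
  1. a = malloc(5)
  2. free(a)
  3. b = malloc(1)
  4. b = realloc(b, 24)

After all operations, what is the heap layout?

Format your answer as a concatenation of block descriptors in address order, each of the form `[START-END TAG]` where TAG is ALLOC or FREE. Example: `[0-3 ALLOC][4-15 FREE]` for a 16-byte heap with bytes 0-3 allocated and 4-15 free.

Answer: [0-23 ALLOC][24-57 FREE]

Derivation:
Op 1: a = malloc(5) -> a = 0; heap: [0-4 ALLOC][5-57 FREE]
Op 2: free(a) -> (freed a); heap: [0-57 FREE]
Op 3: b = malloc(1) -> b = 0; heap: [0-0 ALLOC][1-57 FREE]
Op 4: b = realloc(b, 24) -> b = 0; heap: [0-23 ALLOC][24-57 FREE]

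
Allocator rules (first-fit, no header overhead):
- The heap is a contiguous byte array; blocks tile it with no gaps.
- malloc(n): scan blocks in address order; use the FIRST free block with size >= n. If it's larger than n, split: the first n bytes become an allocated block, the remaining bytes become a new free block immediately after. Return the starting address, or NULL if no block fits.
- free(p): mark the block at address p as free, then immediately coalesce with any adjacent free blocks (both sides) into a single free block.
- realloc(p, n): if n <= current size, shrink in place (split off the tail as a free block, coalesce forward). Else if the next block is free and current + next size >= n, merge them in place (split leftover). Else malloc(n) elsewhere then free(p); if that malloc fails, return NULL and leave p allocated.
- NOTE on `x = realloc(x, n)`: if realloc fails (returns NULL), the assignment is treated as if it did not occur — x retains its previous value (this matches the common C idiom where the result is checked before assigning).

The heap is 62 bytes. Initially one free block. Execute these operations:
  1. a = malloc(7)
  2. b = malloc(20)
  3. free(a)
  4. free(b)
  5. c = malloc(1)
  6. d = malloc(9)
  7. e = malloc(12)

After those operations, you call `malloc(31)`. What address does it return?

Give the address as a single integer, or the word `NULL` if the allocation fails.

Op 1: a = malloc(7) -> a = 0; heap: [0-6 ALLOC][7-61 FREE]
Op 2: b = malloc(20) -> b = 7; heap: [0-6 ALLOC][7-26 ALLOC][27-61 FREE]
Op 3: free(a) -> (freed a); heap: [0-6 FREE][7-26 ALLOC][27-61 FREE]
Op 4: free(b) -> (freed b); heap: [0-61 FREE]
Op 5: c = malloc(1) -> c = 0; heap: [0-0 ALLOC][1-61 FREE]
Op 6: d = malloc(9) -> d = 1; heap: [0-0 ALLOC][1-9 ALLOC][10-61 FREE]
Op 7: e = malloc(12) -> e = 10; heap: [0-0 ALLOC][1-9 ALLOC][10-21 ALLOC][22-61 FREE]
malloc(31): first-fit scan over [0-0 ALLOC][1-9 ALLOC][10-21 ALLOC][22-61 FREE] -> 22

Answer: 22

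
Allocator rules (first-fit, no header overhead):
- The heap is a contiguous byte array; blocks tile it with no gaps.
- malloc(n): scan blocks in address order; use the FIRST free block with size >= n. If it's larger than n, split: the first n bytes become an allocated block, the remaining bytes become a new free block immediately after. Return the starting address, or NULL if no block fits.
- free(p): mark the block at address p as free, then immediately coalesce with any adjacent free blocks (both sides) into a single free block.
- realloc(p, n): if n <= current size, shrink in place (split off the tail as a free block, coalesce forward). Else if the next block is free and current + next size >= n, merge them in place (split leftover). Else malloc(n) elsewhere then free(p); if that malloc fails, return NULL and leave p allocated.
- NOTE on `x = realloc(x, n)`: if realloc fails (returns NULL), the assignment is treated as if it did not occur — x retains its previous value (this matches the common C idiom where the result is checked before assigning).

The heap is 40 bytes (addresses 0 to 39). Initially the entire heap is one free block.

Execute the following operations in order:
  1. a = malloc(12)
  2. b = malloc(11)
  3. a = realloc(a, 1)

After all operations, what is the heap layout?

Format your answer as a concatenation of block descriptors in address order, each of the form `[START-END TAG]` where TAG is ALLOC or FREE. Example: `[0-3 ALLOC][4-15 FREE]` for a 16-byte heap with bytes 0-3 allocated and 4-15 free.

Answer: [0-0 ALLOC][1-11 FREE][12-22 ALLOC][23-39 FREE]

Derivation:
Op 1: a = malloc(12) -> a = 0; heap: [0-11 ALLOC][12-39 FREE]
Op 2: b = malloc(11) -> b = 12; heap: [0-11 ALLOC][12-22 ALLOC][23-39 FREE]
Op 3: a = realloc(a, 1) -> a = 0; heap: [0-0 ALLOC][1-11 FREE][12-22 ALLOC][23-39 FREE]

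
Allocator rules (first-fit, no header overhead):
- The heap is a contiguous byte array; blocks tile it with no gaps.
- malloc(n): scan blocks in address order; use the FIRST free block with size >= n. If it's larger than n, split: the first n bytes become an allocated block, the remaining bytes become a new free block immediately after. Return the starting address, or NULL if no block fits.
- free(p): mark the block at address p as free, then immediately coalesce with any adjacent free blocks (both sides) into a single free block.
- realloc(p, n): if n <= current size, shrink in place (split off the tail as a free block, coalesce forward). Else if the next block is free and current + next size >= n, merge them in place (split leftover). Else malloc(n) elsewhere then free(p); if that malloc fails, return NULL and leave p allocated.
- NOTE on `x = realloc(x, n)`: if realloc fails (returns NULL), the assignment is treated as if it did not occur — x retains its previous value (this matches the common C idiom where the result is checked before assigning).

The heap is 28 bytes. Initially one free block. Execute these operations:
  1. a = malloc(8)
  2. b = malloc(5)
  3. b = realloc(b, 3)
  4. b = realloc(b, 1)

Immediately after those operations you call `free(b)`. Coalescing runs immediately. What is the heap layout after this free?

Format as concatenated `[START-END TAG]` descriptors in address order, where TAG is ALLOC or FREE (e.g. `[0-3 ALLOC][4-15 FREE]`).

Answer: [0-7 ALLOC][8-27 FREE]

Derivation:
Op 1: a = malloc(8) -> a = 0; heap: [0-7 ALLOC][8-27 FREE]
Op 2: b = malloc(5) -> b = 8; heap: [0-7 ALLOC][8-12 ALLOC][13-27 FREE]
Op 3: b = realloc(b, 3) -> b = 8; heap: [0-7 ALLOC][8-10 ALLOC][11-27 FREE]
Op 4: b = realloc(b, 1) -> b = 8; heap: [0-7 ALLOC][8-8 ALLOC][9-27 FREE]
free(b): b = 8 -> block [8-8 ALLOC]; mark free, coalesce with adjacent free neighbors -> [0-7 ALLOC][8-27 FREE]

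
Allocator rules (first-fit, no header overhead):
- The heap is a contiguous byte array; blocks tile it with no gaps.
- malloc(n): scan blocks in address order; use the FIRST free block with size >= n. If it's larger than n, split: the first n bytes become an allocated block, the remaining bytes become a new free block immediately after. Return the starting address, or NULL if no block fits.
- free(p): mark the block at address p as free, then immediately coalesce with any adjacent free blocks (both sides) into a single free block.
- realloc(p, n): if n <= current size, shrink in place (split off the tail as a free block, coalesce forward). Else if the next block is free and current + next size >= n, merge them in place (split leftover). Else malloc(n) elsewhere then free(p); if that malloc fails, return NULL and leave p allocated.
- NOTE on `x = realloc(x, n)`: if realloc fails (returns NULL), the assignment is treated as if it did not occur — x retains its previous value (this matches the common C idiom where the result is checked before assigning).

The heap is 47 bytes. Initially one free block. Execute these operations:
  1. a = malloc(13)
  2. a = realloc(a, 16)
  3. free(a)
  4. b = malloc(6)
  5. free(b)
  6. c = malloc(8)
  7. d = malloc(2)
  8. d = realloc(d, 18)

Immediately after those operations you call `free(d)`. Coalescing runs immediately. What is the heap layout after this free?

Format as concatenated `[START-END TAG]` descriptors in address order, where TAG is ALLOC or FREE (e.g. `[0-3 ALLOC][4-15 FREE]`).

Op 1: a = malloc(13) -> a = 0; heap: [0-12 ALLOC][13-46 FREE]
Op 2: a = realloc(a, 16) -> a = 0; heap: [0-15 ALLOC][16-46 FREE]
Op 3: free(a) -> (freed a); heap: [0-46 FREE]
Op 4: b = malloc(6) -> b = 0; heap: [0-5 ALLOC][6-46 FREE]
Op 5: free(b) -> (freed b); heap: [0-46 FREE]
Op 6: c = malloc(8) -> c = 0; heap: [0-7 ALLOC][8-46 FREE]
Op 7: d = malloc(2) -> d = 8; heap: [0-7 ALLOC][8-9 ALLOC][10-46 FREE]
Op 8: d = realloc(d, 18) -> d = 8; heap: [0-7 ALLOC][8-25 ALLOC][26-46 FREE]
free(d): d = 8 -> block [8-25 ALLOC]; mark free, coalesce with adjacent free neighbors -> [0-7 ALLOC][8-46 FREE]

Answer: [0-7 ALLOC][8-46 FREE]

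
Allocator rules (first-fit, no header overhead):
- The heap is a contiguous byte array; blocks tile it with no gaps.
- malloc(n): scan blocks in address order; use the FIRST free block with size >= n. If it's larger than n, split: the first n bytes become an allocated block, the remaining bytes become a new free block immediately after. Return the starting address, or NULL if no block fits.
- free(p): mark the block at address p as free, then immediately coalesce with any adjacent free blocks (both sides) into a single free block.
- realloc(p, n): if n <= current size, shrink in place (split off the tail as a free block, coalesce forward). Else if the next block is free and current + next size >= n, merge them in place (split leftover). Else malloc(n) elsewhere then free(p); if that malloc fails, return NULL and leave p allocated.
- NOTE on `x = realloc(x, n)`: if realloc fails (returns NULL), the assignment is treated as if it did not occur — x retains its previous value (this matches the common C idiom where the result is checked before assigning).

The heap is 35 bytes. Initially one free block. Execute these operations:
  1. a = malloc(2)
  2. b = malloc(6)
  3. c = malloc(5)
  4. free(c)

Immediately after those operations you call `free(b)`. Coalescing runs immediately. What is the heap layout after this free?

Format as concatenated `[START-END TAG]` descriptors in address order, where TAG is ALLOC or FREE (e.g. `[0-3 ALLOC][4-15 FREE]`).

Op 1: a = malloc(2) -> a = 0; heap: [0-1 ALLOC][2-34 FREE]
Op 2: b = malloc(6) -> b = 2; heap: [0-1 ALLOC][2-7 ALLOC][8-34 FREE]
Op 3: c = malloc(5) -> c = 8; heap: [0-1 ALLOC][2-7 ALLOC][8-12 ALLOC][13-34 FREE]
Op 4: free(c) -> (freed c); heap: [0-1 ALLOC][2-7 ALLOC][8-34 FREE]
free(b): b = 2 -> block [2-7 ALLOC]; mark free, coalesce with adjacent free neighbors -> [0-1 ALLOC][2-34 FREE]

Answer: [0-1 ALLOC][2-34 FREE]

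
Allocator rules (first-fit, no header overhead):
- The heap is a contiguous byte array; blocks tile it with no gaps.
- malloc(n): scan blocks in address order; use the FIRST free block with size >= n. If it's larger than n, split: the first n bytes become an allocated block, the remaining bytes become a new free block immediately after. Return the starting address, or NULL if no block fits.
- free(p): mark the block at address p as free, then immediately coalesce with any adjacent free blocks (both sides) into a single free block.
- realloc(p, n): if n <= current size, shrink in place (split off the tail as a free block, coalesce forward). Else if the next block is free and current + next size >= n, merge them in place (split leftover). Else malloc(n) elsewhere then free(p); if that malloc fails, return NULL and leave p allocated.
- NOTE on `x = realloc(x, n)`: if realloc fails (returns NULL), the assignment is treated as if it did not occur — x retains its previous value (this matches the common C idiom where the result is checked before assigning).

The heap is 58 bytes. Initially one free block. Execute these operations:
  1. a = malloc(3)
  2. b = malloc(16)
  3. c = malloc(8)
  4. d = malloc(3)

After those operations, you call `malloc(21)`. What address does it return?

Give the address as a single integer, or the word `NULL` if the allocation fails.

Answer: 30

Derivation:
Op 1: a = malloc(3) -> a = 0; heap: [0-2 ALLOC][3-57 FREE]
Op 2: b = malloc(16) -> b = 3; heap: [0-2 ALLOC][3-18 ALLOC][19-57 FREE]
Op 3: c = malloc(8) -> c = 19; heap: [0-2 ALLOC][3-18 ALLOC][19-26 ALLOC][27-57 FREE]
Op 4: d = malloc(3) -> d = 27; heap: [0-2 ALLOC][3-18 ALLOC][19-26 ALLOC][27-29 ALLOC][30-57 FREE]
malloc(21): first-fit scan over [0-2 ALLOC][3-18 ALLOC][19-26 ALLOC][27-29 ALLOC][30-57 FREE] -> 30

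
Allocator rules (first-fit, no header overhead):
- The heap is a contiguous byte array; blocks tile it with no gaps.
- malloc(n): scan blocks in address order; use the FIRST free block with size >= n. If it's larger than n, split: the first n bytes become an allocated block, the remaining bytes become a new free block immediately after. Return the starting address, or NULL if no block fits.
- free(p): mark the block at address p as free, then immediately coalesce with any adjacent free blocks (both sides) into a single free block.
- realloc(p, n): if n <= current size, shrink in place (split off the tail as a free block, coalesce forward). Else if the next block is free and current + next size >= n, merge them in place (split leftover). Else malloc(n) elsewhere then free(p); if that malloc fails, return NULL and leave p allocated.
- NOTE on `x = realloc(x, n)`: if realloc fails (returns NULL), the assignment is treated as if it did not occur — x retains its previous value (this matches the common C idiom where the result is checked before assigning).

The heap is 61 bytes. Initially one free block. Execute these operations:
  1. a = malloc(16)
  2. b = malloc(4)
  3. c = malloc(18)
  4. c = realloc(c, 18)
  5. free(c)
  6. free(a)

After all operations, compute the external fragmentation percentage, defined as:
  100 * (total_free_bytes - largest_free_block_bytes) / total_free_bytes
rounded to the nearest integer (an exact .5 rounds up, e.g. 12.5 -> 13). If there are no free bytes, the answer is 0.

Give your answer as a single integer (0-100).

Op 1: a = malloc(16) -> a = 0; heap: [0-15 ALLOC][16-60 FREE]
Op 2: b = malloc(4) -> b = 16; heap: [0-15 ALLOC][16-19 ALLOC][20-60 FREE]
Op 3: c = malloc(18) -> c = 20; heap: [0-15 ALLOC][16-19 ALLOC][20-37 ALLOC][38-60 FREE]
Op 4: c = realloc(c, 18) -> c = 20; heap: [0-15 ALLOC][16-19 ALLOC][20-37 ALLOC][38-60 FREE]
Op 5: free(c) -> (freed c); heap: [0-15 ALLOC][16-19 ALLOC][20-60 FREE]
Op 6: free(a) -> (freed a); heap: [0-15 FREE][16-19 ALLOC][20-60 FREE]
Free blocks: [16 41] total_free=57 largest=41 -> 100*(57-41)/57 = 1600/57 ≈ 28.070 -> rounds to 28

Answer: 28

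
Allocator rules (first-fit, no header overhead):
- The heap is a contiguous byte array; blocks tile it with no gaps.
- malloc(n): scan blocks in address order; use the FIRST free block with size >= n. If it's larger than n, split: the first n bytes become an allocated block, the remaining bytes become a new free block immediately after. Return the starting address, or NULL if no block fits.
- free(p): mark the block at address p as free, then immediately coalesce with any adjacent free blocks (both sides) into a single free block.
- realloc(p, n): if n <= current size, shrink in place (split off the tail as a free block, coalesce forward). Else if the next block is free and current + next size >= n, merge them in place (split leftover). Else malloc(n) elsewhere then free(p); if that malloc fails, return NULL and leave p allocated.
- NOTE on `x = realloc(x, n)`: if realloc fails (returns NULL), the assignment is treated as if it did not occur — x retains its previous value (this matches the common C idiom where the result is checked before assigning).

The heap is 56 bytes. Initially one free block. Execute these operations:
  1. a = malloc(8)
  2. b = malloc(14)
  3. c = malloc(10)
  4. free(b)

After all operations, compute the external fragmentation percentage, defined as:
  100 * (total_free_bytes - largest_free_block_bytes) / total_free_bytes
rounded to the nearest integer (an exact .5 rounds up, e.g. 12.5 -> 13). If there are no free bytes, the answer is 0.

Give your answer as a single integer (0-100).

Answer: 37

Derivation:
Op 1: a = malloc(8) -> a = 0; heap: [0-7 ALLOC][8-55 FREE]
Op 2: b = malloc(14) -> b = 8; heap: [0-7 ALLOC][8-21 ALLOC][22-55 FREE]
Op 3: c = malloc(10) -> c = 22; heap: [0-7 ALLOC][8-21 ALLOC][22-31 ALLOC][32-55 FREE]
Op 4: free(b) -> (freed b); heap: [0-7 ALLOC][8-21 FREE][22-31 ALLOC][32-55 FREE]
Free blocks: [14 24] total_free=38 largest=24 -> 100*(38-24)/38 = 1400/38 ≈ 36.842 -> rounds to 37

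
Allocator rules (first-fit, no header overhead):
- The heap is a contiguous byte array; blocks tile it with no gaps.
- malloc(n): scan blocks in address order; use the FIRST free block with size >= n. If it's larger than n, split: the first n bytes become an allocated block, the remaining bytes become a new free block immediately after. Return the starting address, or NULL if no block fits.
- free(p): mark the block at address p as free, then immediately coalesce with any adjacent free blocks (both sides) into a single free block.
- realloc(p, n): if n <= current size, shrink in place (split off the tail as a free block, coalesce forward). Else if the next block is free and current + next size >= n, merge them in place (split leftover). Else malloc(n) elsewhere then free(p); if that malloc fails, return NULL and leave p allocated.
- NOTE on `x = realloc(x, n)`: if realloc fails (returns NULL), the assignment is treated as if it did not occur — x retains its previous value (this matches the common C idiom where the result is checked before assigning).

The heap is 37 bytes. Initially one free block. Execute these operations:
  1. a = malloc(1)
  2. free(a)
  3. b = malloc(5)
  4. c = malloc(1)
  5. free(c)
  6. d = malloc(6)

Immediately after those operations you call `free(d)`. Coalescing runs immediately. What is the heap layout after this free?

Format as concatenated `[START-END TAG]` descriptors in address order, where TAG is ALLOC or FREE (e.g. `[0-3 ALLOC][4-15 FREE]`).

Op 1: a = malloc(1) -> a = 0; heap: [0-0 ALLOC][1-36 FREE]
Op 2: free(a) -> (freed a); heap: [0-36 FREE]
Op 3: b = malloc(5) -> b = 0; heap: [0-4 ALLOC][5-36 FREE]
Op 4: c = malloc(1) -> c = 5; heap: [0-4 ALLOC][5-5 ALLOC][6-36 FREE]
Op 5: free(c) -> (freed c); heap: [0-4 ALLOC][5-36 FREE]
Op 6: d = malloc(6) -> d = 5; heap: [0-4 ALLOC][5-10 ALLOC][11-36 FREE]
free(d): d = 5 -> block [5-10 ALLOC]; mark free, coalesce with adjacent free neighbors -> [0-4 ALLOC][5-36 FREE]

Answer: [0-4 ALLOC][5-36 FREE]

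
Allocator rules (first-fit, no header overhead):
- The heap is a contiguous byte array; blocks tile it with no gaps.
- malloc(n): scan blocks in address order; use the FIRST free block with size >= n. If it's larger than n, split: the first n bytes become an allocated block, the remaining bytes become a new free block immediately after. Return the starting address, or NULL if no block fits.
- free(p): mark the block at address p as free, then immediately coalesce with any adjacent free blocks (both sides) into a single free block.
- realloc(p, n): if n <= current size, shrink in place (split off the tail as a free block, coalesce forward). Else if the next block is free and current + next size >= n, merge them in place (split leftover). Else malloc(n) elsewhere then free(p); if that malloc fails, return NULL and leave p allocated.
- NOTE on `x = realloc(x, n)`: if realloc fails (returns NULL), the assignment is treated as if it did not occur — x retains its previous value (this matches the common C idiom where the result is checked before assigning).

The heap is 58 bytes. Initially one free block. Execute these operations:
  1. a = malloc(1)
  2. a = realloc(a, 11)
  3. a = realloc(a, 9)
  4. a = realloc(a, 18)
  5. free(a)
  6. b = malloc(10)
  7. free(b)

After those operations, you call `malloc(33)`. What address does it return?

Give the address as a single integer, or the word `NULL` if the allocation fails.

Answer: 0

Derivation:
Op 1: a = malloc(1) -> a = 0; heap: [0-0 ALLOC][1-57 FREE]
Op 2: a = realloc(a, 11) -> a = 0; heap: [0-10 ALLOC][11-57 FREE]
Op 3: a = realloc(a, 9) -> a = 0; heap: [0-8 ALLOC][9-57 FREE]
Op 4: a = realloc(a, 18) -> a = 0; heap: [0-17 ALLOC][18-57 FREE]
Op 5: free(a) -> (freed a); heap: [0-57 FREE]
Op 6: b = malloc(10) -> b = 0; heap: [0-9 ALLOC][10-57 FREE]
Op 7: free(b) -> (freed b); heap: [0-57 FREE]
malloc(33): first-fit scan over [0-57 FREE] -> 0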